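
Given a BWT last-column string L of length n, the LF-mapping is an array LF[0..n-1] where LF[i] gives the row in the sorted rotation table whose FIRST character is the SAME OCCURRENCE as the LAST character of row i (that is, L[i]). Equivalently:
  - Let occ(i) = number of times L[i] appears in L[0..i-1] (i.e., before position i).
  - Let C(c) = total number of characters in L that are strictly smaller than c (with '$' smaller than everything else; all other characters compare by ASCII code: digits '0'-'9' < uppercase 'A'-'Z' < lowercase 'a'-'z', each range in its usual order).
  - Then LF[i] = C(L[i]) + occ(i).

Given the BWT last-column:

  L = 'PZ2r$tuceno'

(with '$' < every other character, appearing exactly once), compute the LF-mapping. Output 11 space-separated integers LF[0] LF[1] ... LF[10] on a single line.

Char counts: '$':1, '2':1, 'P':1, 'Z':1, 'c':1, 'e':1, 'n':1, 'o':1, 'r':1, 't':1, 'u':1
C (first-col start): C('$')=0, C('2')=1, C('P')=2, C('Z')=3, C('c')=4, C('e')=5, C('n')=6, C('o')=7, C('r')=8, C('t')=9, C('u')=10
L[0]='P': occ=0, LF[0]=C('P')+0=2+0=2
L[1]='Z': occ=0, LF[1]=C('Z')+0=3+0=3
L[2]='2': occ=0, LF[2]=C('2')+0=1+0=1
L[3]='r': occ=0, LF[3]=C('r')+0=8+0=8
L[4]='$': occ=0, LF[4]=C('$')+0=0+0=0
L[5]='t': occ=0, LF[5]=C('t')+0=9+0=9
L[6]='u': occ=0, LF[6]=C('u')+0=10+0=10
L[7]='c': occ=0, LF[7]=C('c')+0=4+0=4
L[8]='e': occ=0, LF[8]=C('e')+0=5+0=5
L[9]='n': occ=0, LF[9]=C('n')+0=6+0=6
L[10]='o': occ=0, LF[10]=C('o')+0=7+0=7

Answer: 2 3 1 8 0 9 10 4 5 6 7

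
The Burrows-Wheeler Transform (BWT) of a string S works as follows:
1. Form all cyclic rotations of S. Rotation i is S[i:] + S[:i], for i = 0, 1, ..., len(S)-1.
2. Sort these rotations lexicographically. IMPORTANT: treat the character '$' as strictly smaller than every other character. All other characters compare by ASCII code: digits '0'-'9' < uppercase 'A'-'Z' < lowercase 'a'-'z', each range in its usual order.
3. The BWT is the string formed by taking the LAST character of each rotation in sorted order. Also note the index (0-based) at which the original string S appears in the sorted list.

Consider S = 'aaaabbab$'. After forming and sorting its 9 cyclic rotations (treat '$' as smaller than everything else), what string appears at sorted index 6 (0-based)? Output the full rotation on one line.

All 9 rotations (rotation i = S[i:]+S[:i]):
  rot[0] = aaaabbab$
  rot[1] = aaabbab$a
  rot[2] = aabbab$aa
  rot[3] = abbab$aaa
  rot[4] = bbab$aaaa
  rot[5] = bab$aaaab
  rot[6] = ab$aaaabb
  rot[7] = b$aaaabba
  rot[8] = $aaaabbab
Sorted (with $ < everything):
  sorted[0] = $aaaabbab
  sorted[1] = aaaabbab$
  sorted[2] = aaabbab$a
  sorted[3] = aabbab$aa
  sorted[4] = ab$aaaabb
  sorted[5] = abbab$aaa
  sorted[6] = b$aaaabba
  sorted[7] = bab$aaaab
  sorted[8] = bbab$aaaa
sorted[6] = b$aaaabba

Answer: b$aaaabba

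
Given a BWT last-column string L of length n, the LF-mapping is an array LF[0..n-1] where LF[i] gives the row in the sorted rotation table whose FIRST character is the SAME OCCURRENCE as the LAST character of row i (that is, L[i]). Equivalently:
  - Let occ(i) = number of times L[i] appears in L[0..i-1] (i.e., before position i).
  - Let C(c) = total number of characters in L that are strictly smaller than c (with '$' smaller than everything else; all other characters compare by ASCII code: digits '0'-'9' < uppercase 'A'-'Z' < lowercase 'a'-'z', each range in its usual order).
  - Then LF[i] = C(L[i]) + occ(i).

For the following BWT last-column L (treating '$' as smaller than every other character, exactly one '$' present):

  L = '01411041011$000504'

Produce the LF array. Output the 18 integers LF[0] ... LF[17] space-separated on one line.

Answer: 1 8 14 9 10 2 15 11 3 12 13 0 4 5 6 17 7 16

Derivation:
Char counts: '$':1, '0':7, '1':6, '4':3, '5':1
C (first-col start): C('$')=0, C('0')=1, C('1')=8, C('4')=14, C('5')=17
L[0]='0': occ=0, LF[0]=C('0')+0=1+0=1
L[1]='1': occ=0, LF[1]=C('1')+0=8+0=8
L[2]='4': occ=0, LF[2]=C('4')+0=14+0=14
L[3]='1': occ=1, LF[3]=C('1')+1=8+1=9
L[4]='1': occ=2, LF[4]=C('1')+2=8+2=10
L[5]='0': occ=1, LF[5]=C('0')+1=1+1=2
L[6]='4': occ=1, LF[6]=C('4')+1=14+1=15
L[7]='1': occ=3, LF[7]=C('1')+3=8+3=11
L[8]='0': occ=2, LF[8]=C('0')+2=1+2=3
L[9]='1': occ=4, LF[9]=C('1')+4=8+4=12
L[10]='1': occ=5, LF[10]=C('1')+5=8+5=13
L[11]='$': occ=0, LF[11]=C('$')+0=0+0=0
L[12]='0': occ=3, LF[12]=C('0')+3=1+3=4
L[13]='0': occ=4, LF[13]=C('0')+4=1+4=5
L[14]='0': occ=5, LF[14]=C('0')+5=1+5=6
L[15]='5': occ=0, LF[15]=C('5')+0=17+0=17
L[16]='0': occ=6, LF[16]=C('0')+6=1+6=7
L[17]='4': occ=2, LF[17]=C('4')+2=14+2=16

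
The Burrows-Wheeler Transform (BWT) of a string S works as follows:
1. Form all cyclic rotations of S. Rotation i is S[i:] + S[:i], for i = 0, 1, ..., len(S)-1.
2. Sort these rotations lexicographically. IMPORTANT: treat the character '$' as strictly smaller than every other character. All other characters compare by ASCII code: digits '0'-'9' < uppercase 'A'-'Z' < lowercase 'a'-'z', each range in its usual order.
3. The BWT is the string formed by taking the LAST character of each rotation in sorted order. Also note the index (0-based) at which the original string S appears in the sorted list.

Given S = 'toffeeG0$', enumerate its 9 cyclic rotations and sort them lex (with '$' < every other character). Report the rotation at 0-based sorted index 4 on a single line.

Answer: eeG0$toff

Derivation:
All 9 rotations (rotation i = S[i:]+S[:i]):
  rot[0] = toffeeG0$
  rot[1] = offeeG0$t
  rot[2] = ffeeG0$to
  rot[3] = feeG0$tof
  rot[4] = eeG0$toff
  rot[5] = eG0$toffe
  rot[6] = G0$toffee
  rot[7] = 0$toffeeG
  rot[8] = $toffeeG0
Sorted (with $ < everything):
  sorted[0] = $toffeeG0
  sorted[1] = 0$toffeeG
  sorted[2] = G0$toffee
  sorted[3] = eG0$toffe
  sorted[4] = eeG0$toff
  sorted[5] = feeG0$tof
  sorted[6] = ffeeG0$to
  sorted[7] = offeeG0$t
  sorted[8] = toffeeG0$
sorted[4] = eeG0$toff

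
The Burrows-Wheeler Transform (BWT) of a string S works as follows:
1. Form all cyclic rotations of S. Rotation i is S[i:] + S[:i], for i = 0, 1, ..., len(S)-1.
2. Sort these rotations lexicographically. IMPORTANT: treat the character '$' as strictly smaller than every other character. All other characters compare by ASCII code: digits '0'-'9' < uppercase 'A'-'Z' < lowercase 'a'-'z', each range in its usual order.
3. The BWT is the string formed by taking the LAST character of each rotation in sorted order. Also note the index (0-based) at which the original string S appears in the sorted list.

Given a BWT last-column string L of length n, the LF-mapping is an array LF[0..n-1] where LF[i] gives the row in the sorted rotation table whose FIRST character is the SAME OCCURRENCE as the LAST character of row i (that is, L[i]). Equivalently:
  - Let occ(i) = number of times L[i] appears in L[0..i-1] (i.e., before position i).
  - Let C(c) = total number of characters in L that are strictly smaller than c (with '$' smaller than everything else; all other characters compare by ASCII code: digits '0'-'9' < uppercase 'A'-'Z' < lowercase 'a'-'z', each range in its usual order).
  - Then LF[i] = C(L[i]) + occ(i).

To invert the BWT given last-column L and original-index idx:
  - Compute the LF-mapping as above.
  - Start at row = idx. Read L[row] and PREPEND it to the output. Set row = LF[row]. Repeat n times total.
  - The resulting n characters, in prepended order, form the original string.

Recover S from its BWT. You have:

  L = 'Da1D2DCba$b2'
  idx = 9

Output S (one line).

LF mapping: 5 8 1 6 2 7 4 10 9 0 11 3
Walk LF starting at row 9, prepending L[row]:
  step 1: row=9, L[9]='$', prepend. Next row=LF[9]=0
  step 2: row=0, L[0]='D', prepend. Next row=LF[0]=5
  step 3: row=5, L[5]='D', prepend. Next row=LF[5]=7
  step 4: row=7, L[7]='b', prepend. Next row=LF[7]=10
  step 5: row=10, L[10]='b', prepend. Next row=LF[10]=11
  step 6: row=11, L[11]='2', prepend. Next row=LF[11]=3
  step 7: row=3, L[3]='D', prepend. Next row=LF[3]=6
  step 8: row=6, L[6]='C', prepend. Next row=LF[6]=4
  step 9: row=4, L[4]='2', prepend. Next row=LF[4]=2
  step 10: row=2, L[2]='1', prepend. Next row=LF[2]=1
  step 11: row=1, L[1]='a', prepend. Next row=LF[1]=8
  step 12: row=8, L[8]='a', prepend. Next row=LF[8]=9
Reversed output: aa12CD2bbDD$

Answer: aa12CD2bbDD$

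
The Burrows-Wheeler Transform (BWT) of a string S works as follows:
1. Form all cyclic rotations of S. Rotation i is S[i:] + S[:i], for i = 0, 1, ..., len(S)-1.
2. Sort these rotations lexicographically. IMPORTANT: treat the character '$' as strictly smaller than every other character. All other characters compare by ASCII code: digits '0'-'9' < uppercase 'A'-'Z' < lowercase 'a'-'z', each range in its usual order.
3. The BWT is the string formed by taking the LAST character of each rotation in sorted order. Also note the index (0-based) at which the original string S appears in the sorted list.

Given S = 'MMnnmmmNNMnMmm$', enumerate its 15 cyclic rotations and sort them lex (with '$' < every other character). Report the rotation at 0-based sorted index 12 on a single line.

All 15 rotations (rotation i = S[i:]+S[:i]):
  rot[0] = MMnnmmmNNMnMmm$
  rot[1] = MnnmmmNNMnMmm$M
  rot[2] = nnmmmNNMnMmm$MM
  rot[3] = nmmmNNMnMmm$MMn
  rot[4] = mmmNNMnMmm$MMnn
  rot[5] = mmNNMnMmm$MMnnm
  rot[6] = mNNMnMmm$MMnnmm
  rot[7] = NNMnMmm$MMnnmmm
  rot[8] = NMnMmm$MMnnmmmN
  rot[9] = MnMmm$MMnnmmmNN
  rot[10] = nMmm$MMnnmmmNNM
  rot[11] = Mmm$MMnnmmmNNMn
  rot[12] = mm$MMnnmmmNNMnM
  rot[13] = m$MMnnmmmNNMnMm
  rot[14] = $MMnnmmmNNMnMmm
Sorted (with $ < everything):
  sorted[0] = $MMnnmmmNNMnMmm
  sorted[1] = MMnnmmmNNMnMmm$
  sorted[2] = Mmm$MMnnmmmNNMn
  sorted[3] = MnMmm$MMnnmmmNN
  sorted[4] = MnnmmmNNMnMmm$M
  sorted[5] = NMnMmm$MMnnmmmN
  sorted[6] = NNMnMmm$MMnnmmm
  sorted[7] = m$MMnnmmmNNMnMm
  sorted[8] = mNNMnMmm$MMnnmm
  sorted[9] = mm$MMnnmmmNNMnM
  sorted[10] = mmNNMnMmm$MMnnm
  sorted[11] = mmmNNMnMmm$MMnn
  sorted[12] = nMmm$MMnnmmmNNM
  sorted[13] = nmmmNNMnMmm$MMn
  sorted[14] = nnmmmNNMnMmm$MM
sorted[12] = nMmm$MMnnmmmNNM

Answer: nMmm$MMnnmmmNNM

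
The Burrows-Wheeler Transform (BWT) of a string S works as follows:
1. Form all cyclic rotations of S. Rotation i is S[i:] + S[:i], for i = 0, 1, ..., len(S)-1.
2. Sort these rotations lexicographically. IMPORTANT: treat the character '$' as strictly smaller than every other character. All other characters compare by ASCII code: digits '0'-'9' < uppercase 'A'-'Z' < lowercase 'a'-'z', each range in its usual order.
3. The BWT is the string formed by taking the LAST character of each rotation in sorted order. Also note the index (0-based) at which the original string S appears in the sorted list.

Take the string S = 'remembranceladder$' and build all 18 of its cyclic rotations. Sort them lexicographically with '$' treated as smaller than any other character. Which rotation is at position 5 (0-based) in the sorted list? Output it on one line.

All 18 rotations (rotation i = S[i:]+S[:i]):
  rot[0] = remembranceladder$
  rot[1] = emembranceladder$r
  rot[2] = membranceladder$re
  rot[3] = embranceladder$rem
  rot[4] = mbranceladder$reme
  rot[5] = branceladder$remem
  rot[6] = ranceladder$rememb
  rot[7] = anceladder$remembr
  rot[8] = nceladder$remembra
  rot[9] = celadder$remembran
  rot[10] = eladder$remembranc
  rot[11] = ladder$remembrance
  rot[12] = adder$remembrancel
  rot[13] = dder$remembrancela
  rot[14] = der$remembrancelad
  rot[15] = er$remembranceladd
  rot[16] = r$remembranceladde
  rot[17] = $remembranceladder
Sorted (with $ < everything):
  sorted[0] = $remembranceladder
  sorted[1] = adder$remembrancel
  sorted[2] = anceladder$remembr
  sorted[3] = branceladder$remem
  sorted[4] = celadder$remembran
  sorted[5] = dder$remembrancela
  sorted[6] = der$remembrancelad
  sorted[7] = eladder$remembranc
  sorted[8] = embranceladder$rem
  sorted[9] = emembranceladder$r
  sorted[10] = er$remembranceladd
  sorted[11] = ladder$remembrance
  sorted[12] = mbranceladder$reme
  sorted[13] = membranceladder$re
  sorted[14] = nceladder$remembra
  sorted[15] = r$remembranceladde
  sorted[16] = ranceladder$rememb
  sorted[17] = remembranceladder$
sorted[5] = dder$remembrancela

Answer: dder$remembrancela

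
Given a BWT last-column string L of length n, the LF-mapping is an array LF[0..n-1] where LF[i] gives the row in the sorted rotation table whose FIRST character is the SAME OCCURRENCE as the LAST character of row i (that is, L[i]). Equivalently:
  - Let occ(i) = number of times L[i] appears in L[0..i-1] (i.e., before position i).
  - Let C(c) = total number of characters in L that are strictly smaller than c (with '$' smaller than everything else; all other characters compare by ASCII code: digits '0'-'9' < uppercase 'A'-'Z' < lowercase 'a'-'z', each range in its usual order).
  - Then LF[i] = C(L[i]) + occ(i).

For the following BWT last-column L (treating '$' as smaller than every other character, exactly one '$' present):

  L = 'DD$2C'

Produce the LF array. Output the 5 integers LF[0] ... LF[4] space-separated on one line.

Char counts: '$':1, '2':1, 'C':1, 'D':2
C (first-col start): C('$')=0, C('2')=1, C('C')=2, C('D')=3
L[0]='D': occ=0, LF[0]=C('D')+0=3+0=3
L[1]='D': occ=1, LF[1]=C('D')+1=3+1=4
L[2]='$': occ=0, LF[2]=C('$')+0=0+0=0
L[3]='2': occ=0, LF[3]=C('2')+0=1+0=1
L[4]='C': occ=0, LF[4]=C('C')+0=2+0=2

Answer: 3 4 0 1 2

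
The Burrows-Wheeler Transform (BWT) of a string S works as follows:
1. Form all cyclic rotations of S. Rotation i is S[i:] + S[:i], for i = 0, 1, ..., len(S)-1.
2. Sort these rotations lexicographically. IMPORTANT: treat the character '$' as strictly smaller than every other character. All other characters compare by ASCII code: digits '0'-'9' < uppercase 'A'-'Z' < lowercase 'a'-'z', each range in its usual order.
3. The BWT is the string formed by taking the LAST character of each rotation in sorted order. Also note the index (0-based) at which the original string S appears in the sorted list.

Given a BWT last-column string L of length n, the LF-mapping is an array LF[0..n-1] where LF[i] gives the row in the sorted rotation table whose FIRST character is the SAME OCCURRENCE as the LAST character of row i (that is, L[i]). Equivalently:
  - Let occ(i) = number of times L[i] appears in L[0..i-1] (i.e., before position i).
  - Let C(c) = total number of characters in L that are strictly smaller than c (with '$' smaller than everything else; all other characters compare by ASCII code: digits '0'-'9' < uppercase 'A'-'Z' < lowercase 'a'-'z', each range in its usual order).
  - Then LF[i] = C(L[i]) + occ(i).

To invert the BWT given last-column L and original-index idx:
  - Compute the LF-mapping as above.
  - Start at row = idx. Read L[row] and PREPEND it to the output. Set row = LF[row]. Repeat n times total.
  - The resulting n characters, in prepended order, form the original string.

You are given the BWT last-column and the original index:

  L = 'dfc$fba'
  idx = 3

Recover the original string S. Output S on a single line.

LF mapping: 4 5 3 0 6 2 1
Walk LF starting at row 3, prepending L[row]:
  step 1: row=3, L[3]='$', prepend. Next row=LF[3]=0
  step 2: row=0, L[0]='d', prepend. Next row=LF[0]=4
  step 3: row=4, L[4]='f', prepend. Next row=LF[4]=6
  step 4: row=6, L[6]='a', prepend. Next row=LF[6]=1
  step 5: row=1, L[1]='f', prepend. Next row=LF[1]=5
  step 6: row=5, L[5]='b', prepend. Next row=LF[5]=2
  step 7: row=2, L[2]='c', prepend. Next row=LF[2]=3
Reversed output: cbfafd$

Answer: cbfafd$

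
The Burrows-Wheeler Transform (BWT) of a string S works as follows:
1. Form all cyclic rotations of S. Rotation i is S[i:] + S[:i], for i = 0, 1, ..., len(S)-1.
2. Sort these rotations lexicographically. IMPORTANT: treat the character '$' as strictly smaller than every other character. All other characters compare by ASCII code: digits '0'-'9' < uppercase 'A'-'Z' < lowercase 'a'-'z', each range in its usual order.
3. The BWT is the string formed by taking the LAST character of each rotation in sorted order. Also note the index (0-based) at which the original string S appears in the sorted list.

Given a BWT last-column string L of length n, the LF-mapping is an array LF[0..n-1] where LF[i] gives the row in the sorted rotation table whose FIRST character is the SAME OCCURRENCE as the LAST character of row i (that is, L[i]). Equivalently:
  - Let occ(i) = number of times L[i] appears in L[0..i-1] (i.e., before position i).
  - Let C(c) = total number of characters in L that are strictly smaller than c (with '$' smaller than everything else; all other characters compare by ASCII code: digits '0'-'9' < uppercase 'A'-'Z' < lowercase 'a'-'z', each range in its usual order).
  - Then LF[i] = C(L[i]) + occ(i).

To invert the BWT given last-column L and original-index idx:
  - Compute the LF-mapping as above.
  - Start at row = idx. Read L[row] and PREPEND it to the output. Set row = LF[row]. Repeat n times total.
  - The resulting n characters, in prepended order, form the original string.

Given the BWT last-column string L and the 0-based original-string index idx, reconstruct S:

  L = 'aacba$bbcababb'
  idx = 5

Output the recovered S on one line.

LF mapping: 1 2 12 6 3 0 7 8 13 4 9 5 10 11
Walk LF starting at row 5, prepending L[row]:
  step 1: row=5, L[5]='$', prepend. Next row=LF[5]=0
  step 2: row=0, L[0]='a', prepend. Next row=LF[0]=1
  step 3: row=1, L[1]='a', prepend. Next row=LF[1]=2
  step 4: row=2, L[2]='c', prepend. Next row=LF[2]=12
  step 5: row=12, L[12]='b', prepend. Next row=LF[12]=10
  step 6: row=10, L[10]='b', prepend. Next row=LF[10]=9
  step 7: row=9, L[9]='a', prepend. Next row=LF[9]=4
  step 8: row=4, L[4]='a', prepend. Next row=LF[4]=3
  step 9: row=3, L[3]='b', prepend. Next row=LF[3]=6
  step 10: row=6, L[6]='b', prepend. Next row=LF[6]=7
  step 11: row=7, L[7]='b', prepend. Next row=LF[7]=8
  step 12: row=8, L[8]='c', prepend. Next row=LF[8]=13
  step 13: row=13, L[13]='b', prepend. Next row=LF[13]=11
  step 14: row=11, L[11]='a', prepend. Next row=LF[11]=5
Reversed output: abcbbbaabbcaa$

Answer: abcbbbaabbcaa$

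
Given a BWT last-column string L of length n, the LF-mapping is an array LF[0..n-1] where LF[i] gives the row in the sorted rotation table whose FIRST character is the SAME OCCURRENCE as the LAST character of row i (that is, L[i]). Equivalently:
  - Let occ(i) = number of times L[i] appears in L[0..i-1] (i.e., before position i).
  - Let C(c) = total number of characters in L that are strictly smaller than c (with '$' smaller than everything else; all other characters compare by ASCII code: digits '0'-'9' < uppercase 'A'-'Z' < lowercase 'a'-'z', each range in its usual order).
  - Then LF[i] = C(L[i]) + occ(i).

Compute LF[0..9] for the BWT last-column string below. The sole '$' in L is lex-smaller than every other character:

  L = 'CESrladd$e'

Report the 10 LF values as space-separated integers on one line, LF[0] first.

Char counts: '$':1, 'C':1, 'E':1, 'S':1, 'a':1, 'd':2, 'e':1, 'l':1, 'r':1
C (first-col start): C('$')=0, C('C')=1, C('E')=2, C('S')=3, C('a')=4, C('d')=5, C('e')=7, C('l')=8, C('r')=9
L[0]='C': occ=0, LF[0]=C('C')+0=1+0=1
L[1]='E': occ=0, LF[1]=C('E')+0=2+0=2
L[2]='S': occ=0, LF[2]=C('S')+0=3+0=3
L[3]='r': occ=0, LF[3]=C('r')+0=9+0=9
L[4]='l': occ=0, LF[4]=C('l')+0=8+0=8
L[5]='a': occ=0, LF[5]=C('a')+0=4+0=4
L[6]='d': occ=0, LF[6]=C('d')+0=5+0=5
L[7]='d': occ=1, LF[7]=C('d')+1=5+1=6
L[8]='$': occ=0, LF[8]=C('$')+0=0+0=0
L[9]='e': occ=0, LF[9]=C('e')+0=7+0=7

Answer: 1 2 3 9 8 4 5 6 0 7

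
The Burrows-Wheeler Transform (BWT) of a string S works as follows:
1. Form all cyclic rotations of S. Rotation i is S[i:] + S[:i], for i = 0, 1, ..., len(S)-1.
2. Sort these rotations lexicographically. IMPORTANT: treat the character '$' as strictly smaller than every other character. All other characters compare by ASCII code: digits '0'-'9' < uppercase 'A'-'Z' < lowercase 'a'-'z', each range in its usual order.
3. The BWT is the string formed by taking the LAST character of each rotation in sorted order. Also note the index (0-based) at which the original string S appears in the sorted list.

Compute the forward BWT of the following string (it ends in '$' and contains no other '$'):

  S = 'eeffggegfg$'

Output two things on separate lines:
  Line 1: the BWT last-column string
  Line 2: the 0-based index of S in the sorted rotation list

Answer: g$egegffgef
1

Derivation:
All 11 rotations (rotation i = S[i:]+S[:i]):
  rot[0] = eeffggegfg$
  rot[1] = effggegfg$e
  rot[2] = ffggegfg$ee
  rot[3] = fggegfg$eef
  rot[4] = ggegfg$eeff
  rot[5] = gegfg$eeffg
  rot[6] = egfg$eeffgg
  rot[7] = gfg$eeffgge
  rot[8] = fg$eeffggeg
  rot[9] = g$eeffggegf
  rot[10] = $eeffggegfg
Sorted (with $ < everything):
  sorted[0] = $eeffggegfg  (last char: 'g')
  sorted[1] = eeffggegfg$  (last char: '$')
  sorted[2] = effggegfg$e  (last char: 'e')
  sorted[3] = egfg$eeffgg  (last char: 'g')
  sorted[4] = ffggegfg$ee  (last char: 'e')
  sorted[5] = fg$eeffggeg  (last char: 'g')
  sorted[6] = fggegfg$eef  (last char: 'f')
  sorted[7] = g$eeffggegf  (last char: 'f')
  sorted[8] = gegfg$eeffg  (last char: 'g')
  sorted[9] = gfg$eeffgge  (last char: 'e')
  sorted[10] = ggegfg$eeff  (last char: 'f')
Last column: g$egegffgef
Original string S is at sorted index 1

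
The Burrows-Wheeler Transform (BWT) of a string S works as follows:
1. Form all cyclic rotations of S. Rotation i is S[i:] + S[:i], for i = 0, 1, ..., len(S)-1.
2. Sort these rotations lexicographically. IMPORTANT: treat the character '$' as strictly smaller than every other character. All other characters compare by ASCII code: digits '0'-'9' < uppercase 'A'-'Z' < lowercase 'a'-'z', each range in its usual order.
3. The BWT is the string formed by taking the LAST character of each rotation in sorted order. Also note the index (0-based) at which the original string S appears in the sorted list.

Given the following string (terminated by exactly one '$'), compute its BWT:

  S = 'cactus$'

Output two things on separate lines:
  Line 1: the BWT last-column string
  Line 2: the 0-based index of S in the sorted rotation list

Answer: sc$auct
2

Derivation:
All 7 rotations (rotation i = S[i:]+S[:i]):
  rot[0] = cactus$
  rot[1] = actus$c
  rot[2] = ctus$ca
  rot[3] = tus$cac
  rot[4] = us$cact
  rot[5] = s$cactu
  rot[6] = $cactus
Sorted (with $ < everything):
  sorted[0] = $cactus  (last char: 's')
  sorted[1] = actus$c  (last char: 'c')
  sorted[2] = cactus$  (last char: '$')
  sorted[3] = ctus$ca  (last char: 'a')
  sorted[4] = s$cactu  (last char: 'u')
  sorted[5] = tus$cac  (last char: 'c')
  sorted[6] = us$cact  (last char: 't')
Last column: sc$auct
Original string S is at sorted index 2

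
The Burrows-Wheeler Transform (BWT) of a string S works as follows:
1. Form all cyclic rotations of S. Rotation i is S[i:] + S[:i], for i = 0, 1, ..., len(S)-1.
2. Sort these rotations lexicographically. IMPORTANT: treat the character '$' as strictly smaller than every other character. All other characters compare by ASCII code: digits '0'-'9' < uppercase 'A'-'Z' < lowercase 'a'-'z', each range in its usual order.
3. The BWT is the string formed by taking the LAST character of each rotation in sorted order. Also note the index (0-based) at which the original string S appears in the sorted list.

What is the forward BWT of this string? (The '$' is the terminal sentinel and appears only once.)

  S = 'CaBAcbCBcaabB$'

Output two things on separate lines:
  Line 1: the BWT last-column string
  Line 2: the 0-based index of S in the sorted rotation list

Answer: BBbaCb$CcaacBA
6

Derivation:
All 14 rotations (rotation i = S[i:]+S[:i]):
  rot[0] = CaBAcbCBcaabB$
  rot[1] = aBAcbCBcaabB$C
  rot[2] = BAcbCBcaabB$Ca
  rot[3] = AcbCBcaabB$CaB
  rot[4] = cbCBcaabB$CaBA
  rot[5] = bCBcaabB$CaBAc
  rot[6] = CBcaabB$CaBAcb
  rot[7] = BcaabB$CaBAcbC
  rot[8] = caabB$CaBAcbCB
  rot[9] = aabB$CaBAcbCBc
  rot[10] = abB$CaBAcbCBca
  rot[11] = bB$CaBAcbCBcaa
  rot[12] = B$CaBAcbCBcaab
  rot[13] = $CaBAcbCBcaabB
Sorted (with $ < everything):
  sorted[0] = $CaBAcbCBcaabB  (last char: 'B')
  sorted[1] = AcbCBcaabB$CaB  (last char: 'B')
  sorted[2] = B$CaBAcbCBcaab  (last char: 'b')
  sorted[3] = BAcbCBcaabB$Ca  (last char: 'a')
  sorted[4] = BcaabB$CaBAcbC  (last char: 'C')
  sorted[5] = CBcaabB$CaBAcb  (last char: 'b')
  sorted[6] = CaBAcbCBcaabB$  (last char: '$')
  sorted[7] = aBAcbCBcaabB$C  (last char: 'C')
  sorted[8] = aabB$CaBAcbCBc  (last char: 'c')
  sorted[9] = abB$CaBAcbCBca  (last char: 'a')
  sorted[10] = bB$CaBAcbCBcaa  (last char: 'a')
  sorted[11] = bCBcaabB$CaBAc  (last char: 'c')
  sorted[12] = caabB$CaBAcbCB  (last char: 'B')
  sorted[13] = cbCBcaabB$CaBA  (last char: 'A')
Last column: BBbaCb$CcaacBA
Original string S is at sorted index 6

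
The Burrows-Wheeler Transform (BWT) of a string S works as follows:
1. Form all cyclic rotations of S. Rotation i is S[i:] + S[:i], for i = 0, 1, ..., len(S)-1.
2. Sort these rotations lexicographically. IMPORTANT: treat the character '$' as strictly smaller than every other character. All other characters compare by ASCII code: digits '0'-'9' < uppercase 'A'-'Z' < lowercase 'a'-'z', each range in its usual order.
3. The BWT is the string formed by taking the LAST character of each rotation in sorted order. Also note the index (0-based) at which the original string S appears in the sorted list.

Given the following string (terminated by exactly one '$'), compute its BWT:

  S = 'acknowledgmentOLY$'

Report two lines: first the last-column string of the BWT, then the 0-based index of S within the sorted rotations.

All 18 rotations (rotation i = S[i:]+S[:i]):
  rot[0] = acknowledgmentOLY$
  rot[1] = cknowledgmentOLY$a
  rot[2] = knowledgmentOLY$ac
  rot[3] = nowledgmentOLY$ack
  rot[4] = owledgmentOLY$ackn
  rot[5] = wledgmentOLY$ackno
  rot[6] = ledgmentOLY$acknow
  rot[7] = edgmentOLY$acknowl
  rot[8] = dgmentOLY$acknowle
  rot[9] = gmentOLY$acknowled
  rot[10] = mentOLY$acknowledg
  rot[11] = entOLY$acknowledgm
  rot[12] = ntOLY$acknowledgme
  rot[13] = tOLY$acknowledgmen
  rot[14] = OLY$acknowledgment
  rot[15] = LY$acknowledgmentO
  rot[16] = Y$acknowledgmentOL
  rot[17] = $acknowledgmentOLY
Sorted (with $ < everything):
  sorted[0] = $acknowledgmentOLY  (last char: 'Y')
  sorted[1] = LY$acknowledgmentO  (last char: 'O')
  sorted[2] = OLY$acknowledgment  (last char: 't')
  sorted[3] = Y$acknowledgmentOL  (last char: 'L')
  sorted[4] = acknowledgmentOLY$  (last char: '$')
  sorted[5] = cknowledgmentOLY$a  (last char: 'a')
  sorted[6] = dgmentOLY$acknowle  (last char: 'e')
  sorted[7] = edgmentOLY$acknowl  (last char: 'l')
  sorted[8] = entOLY$acknowledgm  (last char: 'm')
  sorted[9] = gmentOLY$acknowled  (last char: 'd')
  sorted[10] = knowledgmentOLY$ac  (last char: 'c')
  sorted[11] = ledgmentOLY$acknow  (last char: 'w')
  sorted[12] = mentOLY$acknowledg  (last char: 'g')
  sorted[13] = nowledgmentOLY$ack  (last char: 'k')
  sorted[14] = ntOLY$acknowledgme  (last char: 'e')
  sorted[15] = owledgmentOLY$ackn  (last char: 'n')
  sorted[16] = tOLY$acknowledgmen  (last char: 'n')
  sorted[17] = wledgmentOLY$ackno  (last char: 'o')
Last column: YOtL$aelmdcwgkenno
Original string S is at sorted index 4

Answer: YOtL$aelmdcwgkenno
4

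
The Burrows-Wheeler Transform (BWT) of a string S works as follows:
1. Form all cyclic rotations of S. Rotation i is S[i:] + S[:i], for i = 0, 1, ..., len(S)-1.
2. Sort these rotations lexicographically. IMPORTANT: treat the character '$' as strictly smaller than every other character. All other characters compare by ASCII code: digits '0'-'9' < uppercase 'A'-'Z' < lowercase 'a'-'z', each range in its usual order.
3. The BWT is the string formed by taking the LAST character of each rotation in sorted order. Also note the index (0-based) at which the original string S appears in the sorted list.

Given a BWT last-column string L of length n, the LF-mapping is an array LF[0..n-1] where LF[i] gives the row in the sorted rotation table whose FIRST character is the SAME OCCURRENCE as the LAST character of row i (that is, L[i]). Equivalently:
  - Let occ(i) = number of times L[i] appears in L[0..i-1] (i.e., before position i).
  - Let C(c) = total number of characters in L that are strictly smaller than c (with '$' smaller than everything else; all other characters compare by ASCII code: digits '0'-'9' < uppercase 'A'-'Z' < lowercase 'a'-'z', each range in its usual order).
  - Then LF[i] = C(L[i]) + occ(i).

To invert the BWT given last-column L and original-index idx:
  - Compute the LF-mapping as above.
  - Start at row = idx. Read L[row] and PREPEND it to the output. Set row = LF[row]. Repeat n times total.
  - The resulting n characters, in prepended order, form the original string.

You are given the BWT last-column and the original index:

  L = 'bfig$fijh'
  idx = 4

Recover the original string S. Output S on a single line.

LF mapping: 1 2 6 4 0 3 7 8 5
Walk LF starting at row 4, prepending L[row]:
  step 1: row=4, L[4]='$', prepend. Next row=LF[4]=0
  step 2: row=0, L[0]='b', prepend. Next row=LF[0]=1
  step 3: row=1, L[1]='f', prepend. Next row=LF[1]=2
  step 4: row=2, L[2]='i', prepend. Next row=LF[2]=6
  step 5: row=6, L[6]='i', prepend. Next row=LF[6]=7
  step 6: row=7, L[7]='j', prepend. Next row=LF[7]=8
  step 7: row=8, L[8]='h', prepend. Next row=LF[8]=5
  step 8: row=5, L[5]='f', prepend. Next row=LF[5]=3
  step 9: row=3, L[3]='g', prepend. Next row=LF[3]=4
Reversed output: gfhjiifb$

Answer: gfhjiifb$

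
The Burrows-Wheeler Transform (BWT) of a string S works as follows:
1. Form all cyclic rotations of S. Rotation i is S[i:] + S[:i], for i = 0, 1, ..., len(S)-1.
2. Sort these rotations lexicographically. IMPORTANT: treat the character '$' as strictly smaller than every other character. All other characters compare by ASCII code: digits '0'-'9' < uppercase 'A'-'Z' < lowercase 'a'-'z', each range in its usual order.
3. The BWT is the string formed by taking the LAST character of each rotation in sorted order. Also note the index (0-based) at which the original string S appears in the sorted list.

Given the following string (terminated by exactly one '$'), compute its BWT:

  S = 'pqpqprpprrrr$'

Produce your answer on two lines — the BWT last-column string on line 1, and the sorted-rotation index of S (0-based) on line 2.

Answer: rr$qqppprprrp
2

Derivation:
All 13 rotations (rotation i = S[i:]+S[:i]):
  rot[0] = pqpqprpprrrr$
  rot[1] = qpqprpprrrr$p
  rot[2] = pqprpprrrr$pq
  rot[3] = qprpprrrr$pqp
  rot[4] = prpprrrr$pqpq
  rot[5] = rpprrrr$pqpqp
  rot[6] = pprrrr$pqpqpr
  rot[7] = prrrr$pqpqprp
  rot[8] = rrrr$pqpqprpp
  rot[9] = rrr$pqpqprppr
  rot[10] = rr$pqpqprpprr
  rot[11] = r$pqpqprpprrr
  rot[12] = $pqpqprpprrrr
Sorted (with $ < everything):
  sorted[0] = $pqpqprpprrrr  (last char: 'r')
  sorted[1] = pprrrr$pqpqpr  (last char: 'r')
  sorted[2] = pqpqprpprrrr$  (last char: '$')
  sorted[3] = pqprpprrrr$pq  (last char: 'q')
  sorted[4] = prpprrrr$pqpq  (last char: 'q')
  sorted[5] = prrrr$pqpqprp  (last char: 'p')
  sorted[6] = qpqprpprrrr$p  (last char: 'p')
  sorted[7] = qprpprrrr$pqp  (last char: 'p')
  sorted[8] = r$pqpqprpprrr  (last char: 'r')
  sorted[9] = rpprrrr$pqpqp  (last char: 'p')
  sorted[10] = rr$pqpqprpprr  (last char: 'r')
  sorted[11] = rrr$pqpqprppr  (last char: 'r')
  sorted[12] = rrrr$pqpqprpp  (last char: 'p')
Last column: rr$qqppprprrp
Original string S is at sorted index 2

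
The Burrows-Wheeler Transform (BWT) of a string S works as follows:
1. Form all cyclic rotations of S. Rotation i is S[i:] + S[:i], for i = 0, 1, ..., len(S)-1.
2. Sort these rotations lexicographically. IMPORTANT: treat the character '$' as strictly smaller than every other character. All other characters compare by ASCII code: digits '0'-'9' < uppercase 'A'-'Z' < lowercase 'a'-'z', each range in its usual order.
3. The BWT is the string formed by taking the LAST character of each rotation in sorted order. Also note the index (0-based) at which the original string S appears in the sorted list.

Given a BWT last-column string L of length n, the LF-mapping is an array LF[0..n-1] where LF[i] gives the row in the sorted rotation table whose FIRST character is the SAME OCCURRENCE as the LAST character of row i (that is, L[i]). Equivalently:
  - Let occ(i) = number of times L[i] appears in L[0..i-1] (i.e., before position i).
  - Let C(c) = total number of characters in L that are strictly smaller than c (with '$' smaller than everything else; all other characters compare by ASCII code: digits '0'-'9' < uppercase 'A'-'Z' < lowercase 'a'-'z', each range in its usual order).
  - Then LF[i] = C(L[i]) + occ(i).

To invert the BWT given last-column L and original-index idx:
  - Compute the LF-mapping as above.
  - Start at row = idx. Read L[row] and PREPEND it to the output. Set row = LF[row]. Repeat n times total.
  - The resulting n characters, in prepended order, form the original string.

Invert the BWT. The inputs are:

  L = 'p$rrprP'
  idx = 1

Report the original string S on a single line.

LF mapping: 2 0 4 5 3 6 1
Walk LF starting at row 1, prepending L[row]:
  step 1: row=1, L[1]='$', prepend. Next row=LF[1]=0
  step 2: row=0, L[0]='p', prepend. Next row=LF[0]=2
  step 3: row=2, L[2]='r', prepend. Next row=LF[2]=4
  step 4: row=4, L[4]='p', prepend. Next row=LF[4]=3
  step 5: row=3, L[3]='r', prepend. Next row=LF[3]=5
  step 6: row=5, L[5]='r', prepend. Next row=LF[5]=6
  step 7: row=6, L[6]='P', prepend. Next row=LF[6]=1
Reversed output: Prrprp$

Answer: Prrprp$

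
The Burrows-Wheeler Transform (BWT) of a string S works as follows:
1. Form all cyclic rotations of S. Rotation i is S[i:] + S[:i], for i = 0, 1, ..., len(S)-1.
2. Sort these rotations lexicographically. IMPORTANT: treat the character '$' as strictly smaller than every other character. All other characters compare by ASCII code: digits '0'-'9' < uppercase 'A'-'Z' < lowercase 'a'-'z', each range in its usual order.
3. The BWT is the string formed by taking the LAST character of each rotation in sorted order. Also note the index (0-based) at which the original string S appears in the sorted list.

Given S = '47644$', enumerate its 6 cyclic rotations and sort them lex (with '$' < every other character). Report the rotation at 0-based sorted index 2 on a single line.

All 6 rotations (rotation i = S[i:]+S[:i]):
  rot[0] = 47644$
  rot[1] = 7644$4
  rot[2] = 644$47
  rot[3] = 44$476
  rot[4] = 4$4764
  rot[5] = $47644
Sorted (with $ < everything):
  sorted[0] = $47644
  sorted[1] = 4$4764
  sorted[2] = 44$476
  sorted[3] = 47644$
  sorted[4] = 644$47
  sorted[5] = 7644$4
sorted[2] = 44$476

Answer: 44$476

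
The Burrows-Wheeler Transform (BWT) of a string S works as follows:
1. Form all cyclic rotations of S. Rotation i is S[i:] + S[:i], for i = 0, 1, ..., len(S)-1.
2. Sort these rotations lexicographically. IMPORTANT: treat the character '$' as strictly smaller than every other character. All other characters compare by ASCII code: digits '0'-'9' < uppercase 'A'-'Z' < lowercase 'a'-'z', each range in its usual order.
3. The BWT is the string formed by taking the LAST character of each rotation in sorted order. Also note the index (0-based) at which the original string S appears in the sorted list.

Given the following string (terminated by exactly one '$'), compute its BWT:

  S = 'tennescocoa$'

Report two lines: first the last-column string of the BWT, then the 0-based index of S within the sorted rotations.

All 12 rotations (rotation i = S[i:]+S[:i]):
  rot[0] = tennescocoa$
  rot[1] = ennescocoa$t
  rot[2] = nnescocoa$te
  rot[3] = nescocoa$ten
  rot[4] = escocoa$tenn
  rot[5] = scocoa$tenne
  rot[6] = cocoa$tennes
  rot[7] = ocoa$tennesc
  rot[8] = coa$tennesco
  rot[9] = oa$tennescoc
  rot[10] = a$tennescoco
  rot[11] = $tennescocoa
Sorted (with $ < everything):
  sorted[0] = $tennescocoa  (last char: 'a')
  sorted[1] = a$tennescoco  (last char: 'o')
  sorted[2] = coa$tennesco  (last char: 'o')
  sorted[3] = cocoa$tennes  (last char: 's')
  sorted[4] = ennescocoa$t  (last char: 't')
  sorted[5] = escocoa$tenn  (last char: 'n')
  sorted[6] = nescocoa$ten  (last char: 'n')
  sorted[7] = nnescocoa$te  (last char: 'e')
  sorted[8] = oa$tennescoc  (last char: 'c')
  sorted[9] = ocoa$tennesc  (last char: 'c')
  sorted[10] = scocoa$tenne  (last char: 'e')
  sorted[11] = tennescocoa$  (last char: '$')
Last column: aoostnnecce$
Original string S is at sorted index 11

Answer: aoostnnecce$
11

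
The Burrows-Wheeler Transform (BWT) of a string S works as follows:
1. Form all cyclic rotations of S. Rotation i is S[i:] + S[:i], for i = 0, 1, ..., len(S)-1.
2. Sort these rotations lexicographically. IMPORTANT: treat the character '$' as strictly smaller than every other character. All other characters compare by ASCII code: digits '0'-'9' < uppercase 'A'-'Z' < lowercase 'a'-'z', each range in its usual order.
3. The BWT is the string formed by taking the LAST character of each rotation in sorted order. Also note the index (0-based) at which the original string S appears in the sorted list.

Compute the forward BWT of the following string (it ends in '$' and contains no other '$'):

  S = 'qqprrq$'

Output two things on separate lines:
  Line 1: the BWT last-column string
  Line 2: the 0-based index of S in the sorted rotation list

All 7 rotations (rotation i = S[i:]+S[:i]):
  rot[0] = qqprrq$
  rot[1] = qprrq$q
  rot[2] = prrq$qq
  rot[3] = rrq$qqp
  rot[4] = rq$qqpr
  rot[5] = q$qqprr
  rot[6] = $qqprrq
Sorted (with $ < everything):
  sorted[0] = $qqprrq  (last char: 'q')
  sorted[1] = prrq$qq  (last char: 'q')
  sorted[2] = q$qqprr  (last char: 'r')
  sorted[3] = qprrq$q  (last char: 'q')
  sorted[4] = qqprrq$  (last char: '$')
  sorted[5] = rq$qqpr  (last char: 'r')
  sorted[6] = rrq$qqp  (last char: 'p')
Last column: qqrq$rp
Original string S is at sorted index 4

Answer: qqrq$rp
4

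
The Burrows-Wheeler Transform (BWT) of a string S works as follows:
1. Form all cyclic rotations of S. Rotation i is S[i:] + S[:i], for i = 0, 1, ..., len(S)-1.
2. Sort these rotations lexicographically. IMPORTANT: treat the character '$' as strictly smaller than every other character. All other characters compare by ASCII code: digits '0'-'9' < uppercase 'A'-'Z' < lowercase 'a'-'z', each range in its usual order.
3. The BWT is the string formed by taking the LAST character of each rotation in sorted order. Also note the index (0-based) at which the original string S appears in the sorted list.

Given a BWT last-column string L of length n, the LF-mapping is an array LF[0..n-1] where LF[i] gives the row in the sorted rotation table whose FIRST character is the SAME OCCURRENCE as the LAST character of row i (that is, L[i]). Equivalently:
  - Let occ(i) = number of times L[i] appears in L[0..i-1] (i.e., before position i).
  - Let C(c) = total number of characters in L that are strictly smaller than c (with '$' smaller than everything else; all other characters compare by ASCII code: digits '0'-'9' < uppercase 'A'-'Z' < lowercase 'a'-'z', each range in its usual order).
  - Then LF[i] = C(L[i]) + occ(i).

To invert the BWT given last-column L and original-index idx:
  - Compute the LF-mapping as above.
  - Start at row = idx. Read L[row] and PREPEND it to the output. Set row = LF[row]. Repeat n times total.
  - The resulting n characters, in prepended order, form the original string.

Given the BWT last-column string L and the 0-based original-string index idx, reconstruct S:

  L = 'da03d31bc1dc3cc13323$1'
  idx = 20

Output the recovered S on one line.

Answer: d1c31d3c3ca012cb3133d$

Derivation:
LF mapping: 19 13 1 7 20 8 2 14 15 3 21 16 9 17 18 4 10 11 6 12 0 5
Walk LF starting at row 20, prepending L[row]:
  step 1: row=20, L[20]='$', prepend. Next row=LF[20]=0
  step 2: row=0, L[0]='d', prepend. Next row=LF[0]=19
  step 3: row=19, L[19]='3', prepend. Next row=LF[19]=12
  step 4: row=12, L[12]='3', prepend. Next row=LF[12]=9
  step 5: row=9, L[9]='1', prepend. Next row=LF[9]=3
  step 6: row=3, L[3]='3', prepend. Next row=LF[3]=7
  step 7: row=7, L[7]='b', prepend. Next row=LF[7]=14
  step 8: row=14, L[14]='c', prepend. Next row=LF[14]=18
  step 9: row=18, L[18]='2', prepend. Next row=LF[18]=6
  step 10: row=6, L[6]='1', prepend. Next row=LF[6]=2
  step 11: row=2, L[2]='0', prepend. Next row=LF[2]=1
  step 12: row=1, L[1]='a', prepend. Next row=LF[1]=13
  step 13: row=13, L[13]='c', prepend. Next row=LF[13]=17
  step 14: row=17, L[17]='3', prepend. Next row=LF[17]=11
  step 15: row=11, L[11]='c', prepend. Next row=LF[11]=16
  step 16: row=16, L[16]='3', prepend. Next row=LF[16]=10
  step 17: row=10, L[10]='d', prepend. Next row=LF[10]=21
  step 18: row=21, L[21]='1', prepend. Next row=LF[21]=5
  step 19: row=5, L[5]='3', prepend. Next row=LF[5]=8
  step 20: row=8, L[8]='c', prepend. Next row=LF[8]=15
  step 21: row=15, L[15]='1', prepend. Next row=LF[15]=4
  step 22: row=4, L[4]='d', prepend. Next row=LF[4]=20
Reversed output: d1c31d3c3ca012cb3133d$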